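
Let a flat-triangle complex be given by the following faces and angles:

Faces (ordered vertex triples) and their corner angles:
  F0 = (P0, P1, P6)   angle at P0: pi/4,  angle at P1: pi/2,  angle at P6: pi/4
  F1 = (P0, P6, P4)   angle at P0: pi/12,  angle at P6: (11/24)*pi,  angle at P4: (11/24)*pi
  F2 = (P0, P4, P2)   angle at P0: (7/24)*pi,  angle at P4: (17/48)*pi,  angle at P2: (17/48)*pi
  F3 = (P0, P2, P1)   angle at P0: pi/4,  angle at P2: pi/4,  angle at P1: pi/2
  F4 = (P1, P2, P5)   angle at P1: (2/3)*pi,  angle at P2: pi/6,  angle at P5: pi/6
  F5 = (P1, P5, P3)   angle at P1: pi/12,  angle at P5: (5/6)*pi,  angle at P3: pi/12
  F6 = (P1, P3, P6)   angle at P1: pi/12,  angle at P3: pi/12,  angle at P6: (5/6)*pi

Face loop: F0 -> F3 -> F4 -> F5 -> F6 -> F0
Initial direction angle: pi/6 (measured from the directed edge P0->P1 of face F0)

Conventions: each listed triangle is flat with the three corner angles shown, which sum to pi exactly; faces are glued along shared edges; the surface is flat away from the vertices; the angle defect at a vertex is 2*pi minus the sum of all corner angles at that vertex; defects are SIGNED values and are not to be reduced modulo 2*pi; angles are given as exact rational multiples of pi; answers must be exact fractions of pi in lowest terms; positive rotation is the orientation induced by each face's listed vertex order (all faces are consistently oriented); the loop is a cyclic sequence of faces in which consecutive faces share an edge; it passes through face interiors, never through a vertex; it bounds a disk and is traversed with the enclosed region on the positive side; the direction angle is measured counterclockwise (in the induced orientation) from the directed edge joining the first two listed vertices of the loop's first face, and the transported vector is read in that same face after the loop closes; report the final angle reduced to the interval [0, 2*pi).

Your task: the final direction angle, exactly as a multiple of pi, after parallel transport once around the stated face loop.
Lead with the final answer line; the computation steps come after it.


Answer: final direction angle = pi/3

enclosed vertex P1: corner angles sum to (11/6)*pi, defect = 2*pi - (11/6)*pi = pi/6
the rotation equals the total enclosed defect, so the final angle is initial + defects (mod 2*pi)
final angle = pi/6 + pi/6 = pi/3 (mod 2*pi)


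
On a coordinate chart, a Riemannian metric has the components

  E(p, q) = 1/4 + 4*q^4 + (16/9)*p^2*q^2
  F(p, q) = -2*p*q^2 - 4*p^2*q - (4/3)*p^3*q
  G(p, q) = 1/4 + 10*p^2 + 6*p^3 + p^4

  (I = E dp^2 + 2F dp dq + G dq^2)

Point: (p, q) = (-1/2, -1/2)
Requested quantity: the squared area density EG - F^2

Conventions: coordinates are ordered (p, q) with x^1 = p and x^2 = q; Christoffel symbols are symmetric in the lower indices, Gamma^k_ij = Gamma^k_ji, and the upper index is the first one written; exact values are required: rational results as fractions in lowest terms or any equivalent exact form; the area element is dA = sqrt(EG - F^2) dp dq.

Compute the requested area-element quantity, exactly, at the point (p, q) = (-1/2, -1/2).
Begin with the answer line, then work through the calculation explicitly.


Answer: EG - F^2 = 235/288

E = 11/18, F = 2/3, G = 33/16; EG - F^2 = 235/288


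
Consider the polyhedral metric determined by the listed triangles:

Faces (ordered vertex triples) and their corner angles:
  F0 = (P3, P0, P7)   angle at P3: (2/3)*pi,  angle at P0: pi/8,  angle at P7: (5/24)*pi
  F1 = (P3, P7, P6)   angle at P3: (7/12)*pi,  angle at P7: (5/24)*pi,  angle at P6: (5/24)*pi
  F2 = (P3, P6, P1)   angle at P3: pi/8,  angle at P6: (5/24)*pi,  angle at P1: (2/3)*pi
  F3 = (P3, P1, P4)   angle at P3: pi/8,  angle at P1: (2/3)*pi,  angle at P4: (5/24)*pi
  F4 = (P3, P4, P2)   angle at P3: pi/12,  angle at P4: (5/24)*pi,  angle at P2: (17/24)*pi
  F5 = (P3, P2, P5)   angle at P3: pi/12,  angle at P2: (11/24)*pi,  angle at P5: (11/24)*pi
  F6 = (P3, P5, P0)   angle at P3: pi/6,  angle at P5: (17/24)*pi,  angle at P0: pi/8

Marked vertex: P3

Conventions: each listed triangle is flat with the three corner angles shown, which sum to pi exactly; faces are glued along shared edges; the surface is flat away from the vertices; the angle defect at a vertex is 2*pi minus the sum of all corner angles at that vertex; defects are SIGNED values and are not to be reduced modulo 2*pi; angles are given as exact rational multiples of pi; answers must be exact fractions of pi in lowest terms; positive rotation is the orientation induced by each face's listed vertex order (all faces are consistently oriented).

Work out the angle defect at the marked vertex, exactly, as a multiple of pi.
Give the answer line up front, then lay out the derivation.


Answer: defect(P3) = pi/6

Sum of corner angles at P3: (11/6)*pi
defect = 2*pi - (11/6)*pi


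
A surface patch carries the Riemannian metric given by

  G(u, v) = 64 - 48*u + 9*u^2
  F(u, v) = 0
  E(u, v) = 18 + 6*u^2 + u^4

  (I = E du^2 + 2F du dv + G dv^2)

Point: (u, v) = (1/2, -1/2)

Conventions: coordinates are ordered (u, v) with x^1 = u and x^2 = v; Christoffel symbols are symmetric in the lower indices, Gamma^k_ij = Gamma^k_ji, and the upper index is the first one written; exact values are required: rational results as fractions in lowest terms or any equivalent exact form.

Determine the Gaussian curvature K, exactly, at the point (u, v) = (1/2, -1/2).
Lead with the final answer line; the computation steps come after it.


Answer: K = -384/97969

E = 313/16, F = 0, G = 169/4, EG - F^2 = 52897/64 at the point
E_u = 13/2, E_v = 0, F_u = 0, F_v = 0, G_u = -39, G_v = 0
E_vv = 0, F_uv = 0, G_uu = 18
K follows from Brioschi's formula, (det M1 - det M2)/(EG - F^2)^2.
M1 = [[-E_vv/2 + F_uv - G_uu/2, E_u/2, F_u - E_v/2], [F_v - G_u/2, E, F], [G_v/2, F, G]] = [[-9, 13/4, 0], [39/2, 313/16, 0], [0, 0, 169/4]]; det M1 = -647439/64
M2 = [[0, E_v/2, G_u/2], [E_v/2, E, F], [G_u/2, F, G]] = [[0, 0, -39/2], [0, 313/16, 0], [-39/2, 0, 169/4]]; det M2 = -476073/64
det M1 - det M2 = -85683/32; K = -85683/32 / (52897/64)^2 = -384/97969


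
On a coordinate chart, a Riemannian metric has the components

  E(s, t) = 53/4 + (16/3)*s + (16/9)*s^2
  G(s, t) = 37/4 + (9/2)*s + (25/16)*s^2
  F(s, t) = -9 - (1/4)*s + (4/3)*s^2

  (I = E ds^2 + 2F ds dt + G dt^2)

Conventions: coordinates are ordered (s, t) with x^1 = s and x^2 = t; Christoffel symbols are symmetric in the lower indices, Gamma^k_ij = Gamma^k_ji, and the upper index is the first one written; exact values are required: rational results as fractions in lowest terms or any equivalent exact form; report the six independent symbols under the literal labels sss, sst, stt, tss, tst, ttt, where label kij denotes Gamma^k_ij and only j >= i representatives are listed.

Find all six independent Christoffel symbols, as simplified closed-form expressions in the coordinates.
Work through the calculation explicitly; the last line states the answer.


E = 53/4 + (16/3)*s + (16/9)*s^2; F = -9 - (1/4)*s + (4/3)*s^2; G = 37/4 + (9/2)*s + (25/16)*s^2
Gamma^k_ij = (1/2) g^{kl} (d_i g_jl + d_j g_il - d_l g_ij), with g^inv = (1/(EG-F^2)) [[G, -F], [-F, E]]
first partials: E_s = 16/3 + (32/9)*s, E_t = 0, F_s = -1/4 + (8/3)*s, F_t = 0, G_s = 9/2 + (25/8)*s, G_t = 0
D = EG - F^2 = 665/16 + (2507/24)*s + (49009/576)*s^2 + 17*s^3 + s^4
expanded: Gamma^s_ss = (G E_s - 2F F_s + F E_t)/(2D), Gamma^s_st = (G E_t - F G_s)/(2D), Gamma^s_tt = (2G F_t - G G_s - F G_t)/(2D), Gamma^t_ss = (2E F_s - E E_t - F E_s)/(2D), Gamma^t_st = (E G_s - F E_t)/(2D), Gamma^t_tt = (E G_t - 2F F_t + F G_s)/(2D); substitute and cancel common factors

Answer: Gamma_sss = (-448*s^3 + 7584*s^2 + 30172*s + 12912)/(576*s^4 + 9792*s^3 + 49009*s^2 + 60168*s + 23940), Gamma_sst = (-1200*s^3 - 1503*s^2 + 8424*s + 11664)/(576*s^4 + 9792*s^3 + 49009*s^2 + 60168*s + 23940), Gamma_stt = (-5625*s^3 - 24300*s^2 - 56628*s - 47952)/(2304*s^4 + 39168*s^3 + 196036*s^2 + 240672*s + 95760), Gamma_tss = (4096*s^3 + 18432*s^2 + 87552*s + 35748)/(1728*s^4 + 29376*s^3 + 147027*s^2 + 180504*s + 71820), Gamma_tst = (1600*s^3 + 7104*s^2 + 18837*s + 17172)/(576*s^4 + 9792*s^3 + 49009*s^2 + 60168*s + 23940), Gamma_ttt = (1200*s^3 + 1503*s^2 - 8424*s - 11664)/(576*s^4 + 9792*s^3 + 49009*s^2 + 60168*s + 23940)


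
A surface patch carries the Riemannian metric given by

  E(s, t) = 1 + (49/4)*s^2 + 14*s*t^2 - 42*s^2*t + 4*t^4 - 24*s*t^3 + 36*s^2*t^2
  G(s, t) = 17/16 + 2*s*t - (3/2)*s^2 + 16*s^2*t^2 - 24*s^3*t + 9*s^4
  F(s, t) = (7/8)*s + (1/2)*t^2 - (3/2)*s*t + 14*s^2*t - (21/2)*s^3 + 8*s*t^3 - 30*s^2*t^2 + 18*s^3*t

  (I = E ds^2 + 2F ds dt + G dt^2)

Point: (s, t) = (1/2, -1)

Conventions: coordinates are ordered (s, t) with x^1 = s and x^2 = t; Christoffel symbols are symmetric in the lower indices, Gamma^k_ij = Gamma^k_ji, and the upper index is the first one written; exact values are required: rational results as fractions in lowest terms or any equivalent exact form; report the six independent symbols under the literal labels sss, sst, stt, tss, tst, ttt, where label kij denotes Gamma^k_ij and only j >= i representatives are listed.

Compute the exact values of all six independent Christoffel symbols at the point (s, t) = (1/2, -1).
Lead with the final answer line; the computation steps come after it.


Answer: Gamma_sss = 1026/845, Gamma_sst = -756/845, Gamma_stt = 216/845, Gamma_tss = -76/169, Gamma_tst = 56/169, Gamma_ttt = -16/169

E = 745/16, F = -135/8, G = 29/4 at the point
E_s = 513/4, E_t = -189/2, F_s = -71, F_t = 31, G_s = 35, G_t = -10
EG - F^2 = 845/16;  g^inv = (16/845) * [[29/4, 135/8], [135/8, 745/16]]
first-kind symbols [ij,l] = (1/2)(d_i g_jl + d_j g_il - d_l g_ij): [ss,s] = E_s/2 = 513/8, [ss,t] = F_s - E_t/2 = -95/4, [st,s] = E_t/2 = -189/4, [st,t] = G_s/2 = 35/2, [tt,s] = F_t - G_s/2 = 27/2, [tt,t] = G_t/2 = -5
Gamma^s_ij = (G*[ij,s] - F*[ij,t])/(EG - F^2), Gamma^t_ij = (E*[ij,t] - F*[ij,s])/(EG - F^2)


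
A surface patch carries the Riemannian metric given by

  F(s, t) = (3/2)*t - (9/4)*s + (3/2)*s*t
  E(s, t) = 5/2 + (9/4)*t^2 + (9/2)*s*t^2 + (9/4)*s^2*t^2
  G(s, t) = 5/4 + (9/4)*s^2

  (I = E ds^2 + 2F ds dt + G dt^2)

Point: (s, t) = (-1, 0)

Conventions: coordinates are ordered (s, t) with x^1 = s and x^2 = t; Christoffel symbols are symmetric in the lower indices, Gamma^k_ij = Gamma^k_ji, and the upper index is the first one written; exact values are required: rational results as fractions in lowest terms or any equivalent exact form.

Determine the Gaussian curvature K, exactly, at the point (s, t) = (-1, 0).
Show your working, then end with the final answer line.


E = 5/2, F = 9/4, G = 7/2, EG - F^2 = 59/16 at the point
E_s = 0, E_t = 0, F_s = -9/4, F_t = 0, G_s = -9/2, G_t = 0
E_tt = 0, F_st = 3/2, G_ss = 9/2
K follows from Brioschi's formula, (det M1 - det M2)/(EG - F^2)^2.
M1 = [[-E_tt/2 + F_st - G_ss/2, E_s/2, F_s - E_t/2], [F_t - G_s/2, E, F], [G_t/2, F, G]] = [[-3/4, 0, -9/4], [9/4, 5/2, 9/4], [0, 9/4, 7/2]]; det M1 = -453/32
M2 = [[0, E_t/2, G_s/2], [E_t/2, E, F], [G_s/2, F, G]] = [[0, 0, -9/4], [0, 5/2, 9/4], [-9/4, 9/4, 7/2]]; det M2 = -405/32
det M1 - det M2 = -3/2; K = -3/2 / (59/16)^2 = -384/3481

Answer: K = -384/3481


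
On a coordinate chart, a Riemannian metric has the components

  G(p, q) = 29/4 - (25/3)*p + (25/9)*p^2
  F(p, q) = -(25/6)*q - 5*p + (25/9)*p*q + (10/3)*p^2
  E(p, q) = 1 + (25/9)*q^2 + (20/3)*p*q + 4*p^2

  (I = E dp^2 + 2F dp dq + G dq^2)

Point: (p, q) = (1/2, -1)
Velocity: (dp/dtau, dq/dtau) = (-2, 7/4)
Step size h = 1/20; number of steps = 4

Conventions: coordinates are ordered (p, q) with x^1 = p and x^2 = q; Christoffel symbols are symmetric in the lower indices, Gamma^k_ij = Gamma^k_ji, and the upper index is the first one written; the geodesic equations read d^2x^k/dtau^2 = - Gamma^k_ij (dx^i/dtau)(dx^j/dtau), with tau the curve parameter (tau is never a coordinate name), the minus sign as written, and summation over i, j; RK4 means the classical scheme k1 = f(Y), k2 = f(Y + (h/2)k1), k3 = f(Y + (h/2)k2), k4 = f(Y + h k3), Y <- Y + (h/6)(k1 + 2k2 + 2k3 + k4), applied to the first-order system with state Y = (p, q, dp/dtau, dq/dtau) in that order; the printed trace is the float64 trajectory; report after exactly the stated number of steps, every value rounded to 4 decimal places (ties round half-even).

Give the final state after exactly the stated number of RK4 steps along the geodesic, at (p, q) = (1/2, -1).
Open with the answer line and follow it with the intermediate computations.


Answer: p = 0.0910, q = -0.6726, dp/dtau = -2.0794, dq/dtau = 1.5496

f(Y) = (dp/dtau, dq/dtau, -Gamma^p_ij Y'^i Y'^j, -Gamma^q_ij Y'^i Y'^j) with the Gammas evaluated at the stage position; h = 0.050000; intermediate values shown to 6 dp
step 0: p = 0.5000, q = -1.0000, dp/dtau = -2.0000, dq/dtau = 1.7500
step 1:
  k1: at (p, q) = (0.500000, -1.000000), (dp/dtau, dq/dtau) = (-2.000000, 1.750000); Gamma_ppp = -0.315789, Gamma_ppq = -0.263158, Gamma_pqq = 0.000000, Gamma_qpp = -0.789474, Gamma_qpq = -0.657895, Gamma_qqq = 0.000000; k1 = (-2.000000, 1.750000, -0.578947, -1.447368)
  k2: at (p, q) = (0.450000, -0.956250), (dp/dtau, dq/dtau) = (-2.014474, 1.713816); Gamma_ppp = -0.305362, Gamma_ppq = -0.254468, Gamma_pqq = 0.000000, Gamma_qpp = -0.770282, Gamma_qpq = -0.641902, Gamma_qqq = 0.000000; k2 = (-2.014474, 1.713816, -0.517881, -1.306366)
  k3: at (p, q) = (0.449638, -0.957155), (dp/dtau, dq/dtau) = (-2.012947, 1.717341); Gamma_ppp = -0.305993, Gamma_ppq = -0.254994, Gamma_pqq = 0.000000, Gamma_qpp = -0.769665, Gamma_qpq = -0.641387, Gamma_qqq = 0.000000; k3 = (-2.012947, 1.717341, -0.523117, -1.315797)
  k4: at (p, q) = (0.399353, -0.914133), (dp/dtau, dq/dtau) = (-2.026156, 1.684210); Gamma_ppp = -0.296433, Gamma_ppq = -0.247028, Gamma_pqq = 0.000000, Gamma_qpp = -0.750198, Gamma_qpq = -0.625165, Gamma_qqq = 0.000000; k4 = (-2.026156, 1.684210, -0.469001, -1.186923)
  Y <- Y + (h/6)(k1 + 2k2 + 2k3 + k4): p = 0.3993, q = -0.9142, dp/dtau = -2.0261, dq/dtau = 1.6843
step 2:
  k1: at (p, q) = (0.399325, -0.914196), (dp/dtau, dq/dtau) = (-2.026083, 1.684345); Gamma_ppp = -0.296474, Gamma_ppq = -0.247062, Gamma_pqq = 0.000000, Gamma_qpp = -0.750155, Gamma_qpq = -0.625129, Gamma_qqq = 0.000000; k1 = (-2.026083, 1.684345, -0.469227, -1.187265)
  k2: at (p, q) = (0.348673, -0.872087), (dp/dtau, dq/dtau) = (-2.037814, 1.654663); Gamma_ppp = -0.287840, Gamma_ppq = -0.239867, Gamma_pqq = 0.000000, Gamma_qpp = -0.730468, Gamma_qpq = -0.608724, Gamma_qqq = 0.000000; k2 = (-2.037814, 1.654663, -0.422303, -1.071700)
  k3: at (p, q) = (0.348380, -0.872829), (dp/dtau, dq/dtau) = (-2.036640, 1.657552); Gamma_ppp = -0.288280, Gamma_ppq = -0.240233, Gamma_pqq = 0.000000, Gamma_qpp = -0.730010, Gamma_qpq = -0.608342, Gamma_qqq = 0.000000; k3 = (-2.036640, 1.657552, -0.426220, -1.079315)
  k4: at (p, q) = (0.297493, -0.831318), (dp/dtau, dq/dtau) = (-2.047394, 1.630379); Gamma_ppp = -0.280251, Gamma_ppq = -0.233542, Gamma_pqq = 0.000000, Gamma_qpp = -0.710489, Gamma_qpq = -0.592074, Gamma_qqq = 0.000000; k4 = (-2.047394, 1.630379, -0.384380, -0.974477)
  Y <- Y + (h/6)(k1 + 2k2 + 2k3 + k4): p = 0.2975, q = -0.8314, dp/dtau = -2.0473, dq/dtau = 1.6305
step 3:
  k1: at (p, q) = (0.297472, -0.831369), (dp/dtau, dq/dtau) = (-2.047338, 1.630480); Gamma_ppp = -0.280279, Gamma_ppq = -0.233566, Gamma_pqq = 0.000000, Gamma_qpp = -0.710458, Gamma_qpq = -0.592048, Gamma_qqq = 0.000000; k1 = (-2.047338, 1.630480, -0.384537, -0.974734)
  k2: at (p, q) = (0.246288, -0.790607), (dp/dtau, dq/dtau) = (-2.056952, 1.606112); Gamma_ppp = -0.272902, Gamma_ppq = -0.227418, Gamma_pqq = 0.000000, Gamma_qpp = -0.691106, Gamma_qpq = -0.575922, Gamma_qqq = 0.000000; k2 = (-2.056952, 1.606112, -0.347979, -0.881234)
  k3: at (p, q) = (0.246048, -0.791217), (dp/dtau, dq/dtau) = (-2.056038, 1.608449); Gamma_ppp = -0.273209, Gamma_ppq = -0.227674, Gamma_pqq = 0.000000, Gamma_qpp = -0.690765, Gamma_qpq = -0.575638, Gamma_qqq = 0.000000; k3 = (-2.056038, 1.608449, -0.350918, -0.887239)
  k4: at (p, q) = (0.194670, -0.750947), (dp/dtau, dq/dtau) = (-2.064884, 1.586118); Gamma_ppp = -0.266268, Gamma_ppq = -0.221890, Gamma_pqq = 0.000000, Gamma_qpp = -0.671832, Gamma_qpq = -0.559860, Gamma_qqq = 0.000000; k4 = (-2.064884, 1.586118, -0.318147, -0.802730)
  Y <- Y + (h/6)(k1 + 2k2 + 2k3 + k4): p = 0.1947, q = -0.7510, dp/dtau = -2.0648, dq/dtau = 1.5862
step 4:
  k1: at (p, q) = (0.194653, -0.750988), (dp/dtau, dq/dtau) = (-2.064842, 1.586193); Gamma_ppp = -0.266287, Gamma_ppq = -0.221906, Gamma_pqq = 0.000000, Gamma_qpp = -0.671810, Gamma_qpq = -0.559841, Gamma_qqq = 0.000000; k1 = (-2.064842, 1.586193, -0.318255, -0.802919)
  k2: at (p, q) = (0.143032, -0.711334), (dp/dtau, dq/dtau) = (-2.072799, 1.566120); Gamma_ppp = -0.259819, Gamma_ppq = -0.216516, Gamma_pqq = 0.000000, Gamma_qpp = -0.653270, Gamma_qpq = -0.544392, Gamma_qqq = 0.000000; k2 = (-2.072799, 1.566120, -0.289419, -0.727694)
  k3: at (p, q) = (0.142834, -0.711835), (dp/dtau, dq/dtau) = (-2.072078, 1.568001); Gamma_ppp = -0.260036, Gamma_ppq = -0.216697, Gamma_pqq = 0.000000, Gamma_qpp = -0.653015, Gamma_qpq = -0.544179, Gamma_qqq = 0.000000; k3 = (-2.072078, 1.568001, -0.291637, -0.732374)
  k4: at (p, q) = (0.091050, -0.672588), (dp/dtau, dq/dtau) = (-2.079424, 1.549575); Gamma_ppp = -0.253897, Gamma_ppq = -0.211580, Gamma_pqq = 0.000000, Gamma_qpp = -0.635025, Gamma_qpq = -0.529187, Gamma_qqq = 0.000000; k4 = (-2.079424, 1.549575, -0.265669, -0.664469)
  Y <- Y + (h/6)(k1 + 2k2 + 2k3 + k4): p = 0.0910, q = -0.6726, dp/dtau = -2.0794, dq/dtau = 1.5496


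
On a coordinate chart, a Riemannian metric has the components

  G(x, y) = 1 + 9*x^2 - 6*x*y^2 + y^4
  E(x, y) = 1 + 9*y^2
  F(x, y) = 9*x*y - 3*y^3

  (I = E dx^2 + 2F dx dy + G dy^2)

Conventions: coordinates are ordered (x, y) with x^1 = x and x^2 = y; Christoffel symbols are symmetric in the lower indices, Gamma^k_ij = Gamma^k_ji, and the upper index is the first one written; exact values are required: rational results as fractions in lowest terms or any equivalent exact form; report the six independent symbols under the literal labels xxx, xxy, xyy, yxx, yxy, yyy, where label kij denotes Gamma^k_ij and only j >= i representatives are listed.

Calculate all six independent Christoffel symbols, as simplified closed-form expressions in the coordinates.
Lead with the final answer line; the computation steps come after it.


Answer: Gamma_xxx = 0, Gamma_xxy = 9*y/(9*x^2 - 6*x*y^2 + y^4 + 9*y^2 + 1), Gamma_xyy = -6*y^2/(9*x^2 - 6*x*y^2 + y^4 + 9*y^2 + 1), Gamma_yxx = 0, Gamma_yxy = (9*x - 3*y^2)/(9*x^2 - 6*x*y^2 + y^4 + 9*y^2 + 1), Gamma_yyy = (-6*x*y + 2*y^3)/(9*x^2 - 6*x*y^2 + y^4 + 9*y^2 + 1)

E = 1 + 9*y^2; F = 9*x*y - 3*y^3; G = 1 + 9*x^2 - 6*x*y^2 + y^4
Gamma^k_ij = (1/2) g^{kl} (d_i g_jl + d_j g_il - d_l g_ij), with g^inv = (1/(EG-F^2)) [[G, -F], [-F, E]]
first partials: E_x = 0, E_y = 18*y, F_x = 9*y, F_y = 9*x - 9*y^2, G_x = 18*x - 6*y^2, G_y = -12*x*y + 4*y^3
D = EG - F^2 = 1 + 9*y^2 + 9*x^2 - 6*x*y^2 + y^4
expanded: Gamma^x_xx = (G E_x - 2F F_x + F E_y)/(2D), Gamma^x_xy = (G E_y - F G_x)/(2D), Gamma^x_yy = (2G F_y - G G_x - F G_y)/(2D), Gamma^y_xx = (2E F_x - E E_y - F E_x)/(2D), Gamma^y_xy = (E G_x - F E_y)/(2D), Gamma^y_yy = (E G_y - 2F F_y + F G_x)/(2D); substitute and cancel common factors


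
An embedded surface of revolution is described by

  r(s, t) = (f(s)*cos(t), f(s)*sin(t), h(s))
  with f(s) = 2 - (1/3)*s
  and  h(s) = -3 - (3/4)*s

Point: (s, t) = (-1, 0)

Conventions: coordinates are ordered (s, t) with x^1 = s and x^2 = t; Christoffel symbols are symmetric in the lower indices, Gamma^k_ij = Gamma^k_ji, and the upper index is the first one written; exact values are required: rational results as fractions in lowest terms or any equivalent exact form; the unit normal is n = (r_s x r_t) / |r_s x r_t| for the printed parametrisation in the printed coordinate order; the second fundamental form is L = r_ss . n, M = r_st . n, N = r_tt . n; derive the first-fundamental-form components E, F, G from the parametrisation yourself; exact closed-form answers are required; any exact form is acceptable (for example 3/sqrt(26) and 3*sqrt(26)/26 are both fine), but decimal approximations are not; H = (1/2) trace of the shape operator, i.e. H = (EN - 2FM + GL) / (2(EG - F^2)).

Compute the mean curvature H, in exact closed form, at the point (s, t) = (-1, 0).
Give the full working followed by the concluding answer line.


f = 7/3, f' = -1/3, f'' = 0, h' = -3/4, h'' = 0
E = 97/144, F = 0, G = 49/9; answer radicand W^2 = 97/144
unnormalised second-form numerators: l = 0, m = 0, n = -7/4; L = l/sqrt(97/144), and similarly M = m/sqrt(W^2), N = n/sqrt(W^2)
H = (E*n - 2*F*m + G*l) / (2*(EG - F^2)*sqrt(W^2)); E*n - 2*F*m + G*l = -679/576, EG - F^2 = 4753/1296, so H = (-9/56)/sqrt(97/144)

Answer: H = -27*sqrt(97)/1358


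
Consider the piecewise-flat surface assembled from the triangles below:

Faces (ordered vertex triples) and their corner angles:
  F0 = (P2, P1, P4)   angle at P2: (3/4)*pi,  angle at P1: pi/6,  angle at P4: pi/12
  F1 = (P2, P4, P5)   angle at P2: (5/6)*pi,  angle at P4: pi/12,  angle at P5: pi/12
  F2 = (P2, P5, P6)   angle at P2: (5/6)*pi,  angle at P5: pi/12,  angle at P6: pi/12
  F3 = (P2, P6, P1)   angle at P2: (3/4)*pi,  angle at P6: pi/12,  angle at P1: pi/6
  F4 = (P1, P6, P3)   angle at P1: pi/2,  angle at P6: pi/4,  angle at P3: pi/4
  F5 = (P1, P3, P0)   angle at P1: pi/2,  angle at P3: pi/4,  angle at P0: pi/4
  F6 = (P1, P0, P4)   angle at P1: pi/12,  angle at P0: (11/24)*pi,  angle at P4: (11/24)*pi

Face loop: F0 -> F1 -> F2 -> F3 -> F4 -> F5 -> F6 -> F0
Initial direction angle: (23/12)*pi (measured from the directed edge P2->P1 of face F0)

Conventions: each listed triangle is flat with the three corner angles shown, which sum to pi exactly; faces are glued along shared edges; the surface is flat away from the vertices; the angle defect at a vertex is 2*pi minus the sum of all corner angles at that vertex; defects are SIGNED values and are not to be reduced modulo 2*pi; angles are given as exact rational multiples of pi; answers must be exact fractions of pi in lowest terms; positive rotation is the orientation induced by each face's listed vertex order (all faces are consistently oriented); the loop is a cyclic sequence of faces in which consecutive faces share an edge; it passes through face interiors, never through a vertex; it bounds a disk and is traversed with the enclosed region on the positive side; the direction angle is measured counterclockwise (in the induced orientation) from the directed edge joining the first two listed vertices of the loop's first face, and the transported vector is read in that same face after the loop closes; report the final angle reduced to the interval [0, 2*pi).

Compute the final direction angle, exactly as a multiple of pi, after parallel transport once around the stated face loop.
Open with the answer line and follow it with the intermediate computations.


Answer: final direction angle = (4/3)*pi

enclosed vertex P1: corner angles sum to (17/12)*pi, defect = 2*pi - (17/12)*pi = (7/12)*pi
enclosed vertex P2: corner angles sum to (19/6)*pi, defect = 2*pi - (19/6)*pi = (-7/6)*pi
the rotation equals the total enclosed defect, so the final angle is initial + defects (mod 2*pi)
final angle = (23/12)*pi - (7/12)*pi = (4/3)*pi (mod 2*pi)


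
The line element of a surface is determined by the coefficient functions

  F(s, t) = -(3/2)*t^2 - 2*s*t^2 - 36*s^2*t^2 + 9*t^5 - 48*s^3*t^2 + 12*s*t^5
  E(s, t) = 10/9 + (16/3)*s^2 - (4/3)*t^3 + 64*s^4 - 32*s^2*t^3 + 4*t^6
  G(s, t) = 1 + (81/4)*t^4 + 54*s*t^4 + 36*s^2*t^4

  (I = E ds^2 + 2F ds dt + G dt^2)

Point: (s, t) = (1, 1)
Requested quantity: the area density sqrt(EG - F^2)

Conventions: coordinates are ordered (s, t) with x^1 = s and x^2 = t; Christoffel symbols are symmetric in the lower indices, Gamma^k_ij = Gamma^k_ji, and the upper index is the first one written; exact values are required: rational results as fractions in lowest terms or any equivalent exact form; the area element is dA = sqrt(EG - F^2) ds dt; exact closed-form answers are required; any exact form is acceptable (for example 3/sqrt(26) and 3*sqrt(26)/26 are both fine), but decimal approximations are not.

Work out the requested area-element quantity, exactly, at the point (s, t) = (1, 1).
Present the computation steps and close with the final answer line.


E = 370/9, F = -133/2, G = 445/4; EG - F^2 = 5449/36

Answer: sqrt(EG - F^2) = sqrt(5449)/6


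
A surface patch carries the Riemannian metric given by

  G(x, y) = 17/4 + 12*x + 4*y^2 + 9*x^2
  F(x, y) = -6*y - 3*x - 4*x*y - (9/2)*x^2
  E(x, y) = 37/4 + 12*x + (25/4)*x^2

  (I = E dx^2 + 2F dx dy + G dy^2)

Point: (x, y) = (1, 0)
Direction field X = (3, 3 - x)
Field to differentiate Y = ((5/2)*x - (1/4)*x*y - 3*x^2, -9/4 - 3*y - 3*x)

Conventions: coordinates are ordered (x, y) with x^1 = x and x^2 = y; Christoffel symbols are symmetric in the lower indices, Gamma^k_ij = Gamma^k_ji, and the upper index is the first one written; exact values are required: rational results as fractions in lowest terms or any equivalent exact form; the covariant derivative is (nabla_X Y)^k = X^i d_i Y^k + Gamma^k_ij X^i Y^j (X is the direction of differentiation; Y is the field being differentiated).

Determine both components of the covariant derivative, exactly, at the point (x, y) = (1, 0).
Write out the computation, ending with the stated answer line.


E = 55/2, F = -15/2, G = 101/4 at the point
E_x = 49/2, E_y = 0, F_x = -12, F_y = -10, G_x = 30, G_y = 0
EG - F^2 = 5105/8;  g^inv = (8/5105) * [[101/4, 15/2], [15/2, 55/2]]
first-kind symbols [ij,l] = (1/2)(d_i g_jl + d_j g_il - d_l g_ij): [xx,x] = E_x/2 = 49/4, [xx,y] = F_x - E_y/2 = -12, [xy,x] = E_y/2 = 0, [xy,y] = G_x/2 = 15, [yy,x] = F_y - G_x/2 = -25, [yy,y] = G_y/2 = 0
Gamma^x_ij = (G*[ij,x] - F*[ij,y])/(EG - F^2), Gamma^y_ij = (E*[ij,y] - F*[ij,x])/(EG - F^2)
Gamma_xxx = 3509/10210, Gamma_xxy = 180/1021, Gamma_xyy = -1010/1021, Gamma_yxx = -381/1021, Gamma_yxy = 660/1021, Gamma_yyy = -300/1021
X = (3, 2), Y = (-1/2, -21/4) at the point

Answer: (nabla_X Y)^x = -83347/20420, (nabla_X Y)^y = -45297/2042


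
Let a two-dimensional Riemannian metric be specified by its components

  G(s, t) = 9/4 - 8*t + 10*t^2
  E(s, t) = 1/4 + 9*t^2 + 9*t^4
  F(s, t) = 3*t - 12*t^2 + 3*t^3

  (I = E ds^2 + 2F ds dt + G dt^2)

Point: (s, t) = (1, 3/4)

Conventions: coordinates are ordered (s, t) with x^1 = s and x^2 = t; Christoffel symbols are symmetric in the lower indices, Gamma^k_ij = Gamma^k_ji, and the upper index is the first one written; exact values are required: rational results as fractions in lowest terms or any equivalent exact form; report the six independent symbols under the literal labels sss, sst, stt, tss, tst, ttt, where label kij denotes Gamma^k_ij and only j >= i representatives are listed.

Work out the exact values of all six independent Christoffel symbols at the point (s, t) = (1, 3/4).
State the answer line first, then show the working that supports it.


Answer: Gamma_sss = -63342/6607, Gamma_sst = 36720/6607, Gamma_stt = -9984/6607, Gamma_tss = -319617/13214, Gamma_tst = 63342/6607, Gamma_ttt = -14668/19821

E = 2089/256, F = -207/64, G = 15/8 at the point
E_s = 0, E_t = 459/16, F_s = 0, F_t = -159/16, G_s = 0, G_t = 7
EG - F^2 = 19821/4096;  g^inv = (4096/19821) * [[15/8, 207/64], [207/64, 2089/256]]
first-kind symbols [ij,l] = (1/2)(d_i g_jl + d_j g_il - d_l g_ij): [ss,s] = E_s/2 = 0, [ss,t] = F_s - E_t/2 = -459/32, [st,s] = E_t/2 = 459/32, [st,t] = G_s/2 = 0, [tt,s] = F_t - G_s/2 = -159/16, [tt,t] = G_t/2 = 7/2
Gamma^s_ij = (G*[ij,s] - F*[ij,t])/(EG - F^2), Gamma^t_ij = (E*[ij,t] - F*[ij,s])/(EG - F^2)


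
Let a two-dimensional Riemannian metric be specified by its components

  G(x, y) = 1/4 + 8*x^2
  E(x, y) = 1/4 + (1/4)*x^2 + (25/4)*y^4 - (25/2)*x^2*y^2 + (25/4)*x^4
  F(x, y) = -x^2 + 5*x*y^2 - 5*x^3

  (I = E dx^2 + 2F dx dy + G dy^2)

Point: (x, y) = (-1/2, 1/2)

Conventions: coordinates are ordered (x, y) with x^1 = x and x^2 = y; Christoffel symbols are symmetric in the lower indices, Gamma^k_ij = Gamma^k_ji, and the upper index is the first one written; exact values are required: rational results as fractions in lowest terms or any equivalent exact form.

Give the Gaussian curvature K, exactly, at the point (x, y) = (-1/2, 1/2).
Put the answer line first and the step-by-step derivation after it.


Answer: K = 240/1681

E = 5/16, F = -1/4, G = 9/4, EG - F^2 = 41/64 at the point
E_x = -1/4, E_y = 0, F_x = -3/2, F_y = -5/2, G_x = -8, G_y = 0
E_yy = 25/2, F_xy = 5, G_xx = 16
The intrinsic route: Brioschi's K = (det M1 - det M2)/(EG - F^2)^2.
M1 = [[-E_yy/2 + F_xy - G_xx/2, E_x/2, F_x - E_y/2], [F_y - G_x/2, E, F], [G_y/2, F, G]] = [[-37/4, -1/8, -3/2], [3/2, 5/16, -1/4], [0, -1/4, 9/4]]; det M1 = -1265/256
M2 = [[0, E_y/2, G_x/2], [E_y/2, E, F], [G_x/2, F, G]] = [[0, 0, -4], [0, 5/16, -1/4], [-4, -1/4, 9/4]]; det M2 = -5
det M1 - det M2 = 15/256; K = 15/256 / (41/64)^2 = 240/1681


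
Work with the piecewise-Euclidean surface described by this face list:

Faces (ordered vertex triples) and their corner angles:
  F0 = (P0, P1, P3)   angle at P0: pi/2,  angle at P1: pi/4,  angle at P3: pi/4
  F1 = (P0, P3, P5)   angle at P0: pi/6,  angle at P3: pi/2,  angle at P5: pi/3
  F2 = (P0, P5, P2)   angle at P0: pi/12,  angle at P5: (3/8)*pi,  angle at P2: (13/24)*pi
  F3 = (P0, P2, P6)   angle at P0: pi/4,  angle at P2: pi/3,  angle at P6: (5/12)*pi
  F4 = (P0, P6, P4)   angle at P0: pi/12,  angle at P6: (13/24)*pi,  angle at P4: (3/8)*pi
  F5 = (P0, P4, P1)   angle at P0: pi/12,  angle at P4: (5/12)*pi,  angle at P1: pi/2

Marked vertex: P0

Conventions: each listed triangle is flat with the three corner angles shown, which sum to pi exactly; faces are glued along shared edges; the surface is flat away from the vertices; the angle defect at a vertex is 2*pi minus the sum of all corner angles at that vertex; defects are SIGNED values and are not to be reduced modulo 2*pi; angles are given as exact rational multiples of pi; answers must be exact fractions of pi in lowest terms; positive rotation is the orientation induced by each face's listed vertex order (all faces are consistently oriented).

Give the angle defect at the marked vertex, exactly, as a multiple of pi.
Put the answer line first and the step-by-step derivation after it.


Answer: defect(P0) = (5/6)*pi

Sum of corner angles at P0: (7/6)*pi
defect = 2*pi - (7/6)*pi


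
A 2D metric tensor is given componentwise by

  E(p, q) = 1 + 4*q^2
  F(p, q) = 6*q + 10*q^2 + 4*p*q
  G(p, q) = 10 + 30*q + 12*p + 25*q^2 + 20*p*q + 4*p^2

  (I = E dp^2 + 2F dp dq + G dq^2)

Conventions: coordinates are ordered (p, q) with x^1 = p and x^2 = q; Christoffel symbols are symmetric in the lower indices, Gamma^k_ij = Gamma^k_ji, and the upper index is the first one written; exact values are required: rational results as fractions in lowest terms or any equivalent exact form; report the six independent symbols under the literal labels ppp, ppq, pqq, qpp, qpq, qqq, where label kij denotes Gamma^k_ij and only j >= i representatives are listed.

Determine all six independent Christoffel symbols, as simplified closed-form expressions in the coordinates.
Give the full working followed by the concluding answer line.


E = 1 + 4*q^2; F = 6*q + 10*q^2 + 4*p*q; G = 10 + 30*q + 12*p + 25*q^2 + 20*p*q + 4*p^2
Gamma^k_ij = (1/2) g^{kl} (d_i g_jl + d_j g_il - d_l g_ij), with g^inv = (1/(EG-F^2)) [[G, -F], [-F, E]]
first partials: E_p = 0, E_q = 8*q, F_p = 4*q, F_q = 6 + 20*q + 4*p, G_p = 12 + 20*q + 8*p, G_q = 30 + 50*q + 20*p
D = EG - F^2 = 10 + 30*q + 12*p + 29*q^2 + 20*p*q + 4*p^2
expanded: Gamma^p_pp = (G E_p - 2F F_p + F E_q)/(2D), Gamma^p_pq = (G E_q - F G_p)/(2D), Gamma^p_qq = (2G F_q - G G_p - F G_q)/(2D), Gamma^q_pp = (2E F_p - E E_q - F E_p)/(2D), Gamma^q_pq = (E G_p - F E_q)/(2D), Gamma^q_qq = (E G_q - 2F F_q + F G_p)/(2D); substitute and cancel common factors

Answer: Gamma_ppp = 0, Gamma_ppq = 4*q/(4*p^2 + 20*p*q + 12*p + 29*q^2 + 30*q + 10), Gamma_pqq = 10*q/(4*p^2 + 20*p*q + 12*p + 29*q^2 + 30*q + 10), Gamma_qpp = 0, Gamma_qpq = (4*p + 10*q + 6)/(4*p^2 + 20*p*q + 12*p + 29*q^2 + 30*q + 10), Gamma_qqq = (10*p + 25*q + 15)/(4*p^2 + 20*p*q + 12*p + 29*q^2 + 30*q + 10)


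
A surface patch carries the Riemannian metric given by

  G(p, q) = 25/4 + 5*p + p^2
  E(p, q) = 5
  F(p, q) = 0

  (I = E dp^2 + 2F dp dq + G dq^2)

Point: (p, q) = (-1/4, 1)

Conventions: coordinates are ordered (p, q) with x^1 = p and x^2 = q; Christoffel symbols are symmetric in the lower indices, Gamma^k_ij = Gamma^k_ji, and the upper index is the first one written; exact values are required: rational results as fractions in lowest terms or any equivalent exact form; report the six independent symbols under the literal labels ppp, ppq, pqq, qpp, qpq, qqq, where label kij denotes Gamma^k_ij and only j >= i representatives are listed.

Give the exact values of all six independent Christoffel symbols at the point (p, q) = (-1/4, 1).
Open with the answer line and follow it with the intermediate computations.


Answer: Gamma_ppp = 0, Gamma_ppq = 0, Gamma_pqq = -9/20, Gamma_qpp = 0, Gamma_qpq = 4/9, Gamma_qqq = 0

E = 5, F = 0, G = 81/16 at the point
E_p = 0, E_q = 0, F_p = 0, F_q = 0, G_p = 9/2, G_q = 0
EG - F^2 = 405/16;  g^inv = (16/405) * [[81/16, 0], [0, 5]]
first-kind symbols [ij,l] = (1/2)(d_i g_jl + d_j g_il - d_l g_ij): [pp,p] = E_p/2 = 0, [pp,q] = F_p - E_q/2 = 0, [pq,p] = E_q/2 = 0, [pq,q] = G_p/2 = 9/4, [qq,p] = F_q - G_p/2 = -9/4, [qq,q] = G_q/2 = 0
Gamma^p_ij = (G*[ij,p] - F*[ij,q])/(EG - F^2), Gamma^q_ij = (E*[ij,q] - F*[ij,p])/(EG - F^2)


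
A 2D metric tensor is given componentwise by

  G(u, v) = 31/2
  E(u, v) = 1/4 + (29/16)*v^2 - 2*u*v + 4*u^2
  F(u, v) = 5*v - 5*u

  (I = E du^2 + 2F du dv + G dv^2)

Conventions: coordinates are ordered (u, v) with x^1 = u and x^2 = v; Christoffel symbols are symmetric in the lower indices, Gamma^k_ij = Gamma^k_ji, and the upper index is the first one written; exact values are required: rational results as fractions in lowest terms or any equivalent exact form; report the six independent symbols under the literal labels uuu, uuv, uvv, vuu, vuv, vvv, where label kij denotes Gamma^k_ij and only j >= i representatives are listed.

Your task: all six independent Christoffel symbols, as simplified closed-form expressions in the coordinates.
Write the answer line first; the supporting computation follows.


Answer: Gamma_uuu = (160*u^2 - 450*u*v + 1184*u + 290*v^2 + 304*v)/(1184*u^2 + 608*u*v + 99*v^2 + 124), Gamma_uuv = (-496*u + 899*v)/(1184*u^2 + 608*u*v + 99*v^2 + 124), Gamma_uvv = 2480/(1184*u^2 + 608*u*v + 99*v^2 + 124), Gamma_vuu = (1024*u^3 - 2368*u^2*v + 1392*u*v^2 - 3840*u*v + 64*u - 841*v^3 - 1040*v^2 - 116*v - 320)/(9472*u^2 + 4864*u*v + 792*v^2 + 992), Gamma_vuv = (-160*u^2 + 450*u*v - 290*v^2)/(1184*u^2 + 608*u*v + 99*v^2 + 124), Gamma_vvv = (800*u - 800*v)/(1184*u^2 + 608*u*v + 99*v^2 + 124)

E = 1/4 + (29/16)*v^2 - 2*u*v + 4*u^2; F = 5*v - 5*u; G = 31/2
Gamma^k_ij = (1/2) g^{kl} (d_i g_jl + d_j g_il - d_l g_ij), with g^inv = (1/(EG-F^2)) [[G, -F], [-F, E]]
first partials: E_u = -2*v + 8*u, E_v = (29/8)*v - 2*u, F_u = -5, F_v = 5, G_u = 0, G_v = 0
D = EG - F^2 = 31/8 + (99/32)*v^2 + 19*u*v + 37*u^2
expanded: Gamma^u_uu = (G E_u - 2F F_u + F E_v)/(2D), Gamma^u_uv = (G E_v - F G_u)/(2D), Gamma^u_vv = (2G F_v - G G_u - F G_v)/(2D), Gamma^v_uu = (2E F_u - E E_v - F E_u)/(2D), Gamma^v_uv = (E G_u - F E_v)/(2D), Gamma^v_vv = (E G_v - 2F F_v + F G_u)/(2D); substitute and cancel common factors


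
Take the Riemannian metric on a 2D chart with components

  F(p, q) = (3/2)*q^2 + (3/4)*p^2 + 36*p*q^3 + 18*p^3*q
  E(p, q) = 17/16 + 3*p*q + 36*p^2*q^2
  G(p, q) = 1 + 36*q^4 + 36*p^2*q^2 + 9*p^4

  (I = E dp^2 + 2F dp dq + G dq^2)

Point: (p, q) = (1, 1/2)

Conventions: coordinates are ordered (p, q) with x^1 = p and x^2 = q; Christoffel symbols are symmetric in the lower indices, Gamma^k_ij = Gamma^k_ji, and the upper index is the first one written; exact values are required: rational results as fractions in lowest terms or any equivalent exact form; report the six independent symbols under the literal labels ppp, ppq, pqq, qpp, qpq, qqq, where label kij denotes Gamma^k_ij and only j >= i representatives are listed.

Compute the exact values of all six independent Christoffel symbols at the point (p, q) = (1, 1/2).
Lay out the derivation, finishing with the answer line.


E = 185/16, F = 117/8, G = 85/4 at the point
E_p = 39/2, E_q = 39, F_p = 33, F_q = 93/2, G_p = 54, G_q = 54
EG - F^2 = 509/16;  g^inv = (16/509) * [[85/4, -117/8], [-117/8, 185/16]]
first-kind symbols [ij,l] = (1/2)(d_i g_jl + d_j g_il - d_l g_ij): [pp,p] = E_p/2 = 39/4, [pp,q] = F_p - E_q/2 = 27/2, [pq,p] = E_q/2 = 39/2, [pq,q] = G_p/2 = 27, [qq,p] = F_q - G_p/2 = 39/2, [qq,q] = G_q/2 = 27
Gamma^p_ij = (G*[ij,p] - F*[ij,q])/(EG - F^2), Gamma^q_ij = (E*[ij,q] - F*[ij,p])/(EG - F^2)

Answer: Gamma_ppp = 156/509, Gamma_ppq = 312/509, Gamma_pqq = 312/509, Gamma_qpp = 216/509, Gamma_qpq = 432/509, Gamma_qqq = 432/509


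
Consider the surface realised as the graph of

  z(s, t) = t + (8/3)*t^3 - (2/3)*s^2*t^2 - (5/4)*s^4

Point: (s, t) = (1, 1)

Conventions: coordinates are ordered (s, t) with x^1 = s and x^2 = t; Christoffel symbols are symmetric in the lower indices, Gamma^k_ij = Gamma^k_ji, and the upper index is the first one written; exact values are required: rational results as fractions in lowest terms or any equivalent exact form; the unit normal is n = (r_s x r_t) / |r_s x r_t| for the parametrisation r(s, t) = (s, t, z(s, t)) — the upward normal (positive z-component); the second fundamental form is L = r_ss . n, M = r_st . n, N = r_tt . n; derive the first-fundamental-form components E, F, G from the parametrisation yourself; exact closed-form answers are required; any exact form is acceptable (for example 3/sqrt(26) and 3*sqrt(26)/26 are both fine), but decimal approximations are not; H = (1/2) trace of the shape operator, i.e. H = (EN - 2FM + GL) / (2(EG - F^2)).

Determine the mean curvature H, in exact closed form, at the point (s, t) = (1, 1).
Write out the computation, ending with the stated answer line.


z_s = -19/3, z_t = 23/3, z_ss = -49/3, z_st = -8/3, z_tt = 44/3
E = 370/9, F = -437/9, G = 538/9; answer radicand W^2 = 899/9
unnormalised second-form numerators: l = -49/3, m = -8/3, n = 44/3; L = l/sqrt(899/9), and similarly M = m/sqrt(W^2), N = n/sqrt(W^2)
H = (E*n - 2*F*m + G*l) / (2*(EG - F^2)*sqrt(W^2)); E*n - 2*F*m + G*l = -17074/27, EG - F^2 = 899/9, so H = (-8537/2697)/sqrt(899/9)

Answer: H = -8537*sqrt(899)/808201


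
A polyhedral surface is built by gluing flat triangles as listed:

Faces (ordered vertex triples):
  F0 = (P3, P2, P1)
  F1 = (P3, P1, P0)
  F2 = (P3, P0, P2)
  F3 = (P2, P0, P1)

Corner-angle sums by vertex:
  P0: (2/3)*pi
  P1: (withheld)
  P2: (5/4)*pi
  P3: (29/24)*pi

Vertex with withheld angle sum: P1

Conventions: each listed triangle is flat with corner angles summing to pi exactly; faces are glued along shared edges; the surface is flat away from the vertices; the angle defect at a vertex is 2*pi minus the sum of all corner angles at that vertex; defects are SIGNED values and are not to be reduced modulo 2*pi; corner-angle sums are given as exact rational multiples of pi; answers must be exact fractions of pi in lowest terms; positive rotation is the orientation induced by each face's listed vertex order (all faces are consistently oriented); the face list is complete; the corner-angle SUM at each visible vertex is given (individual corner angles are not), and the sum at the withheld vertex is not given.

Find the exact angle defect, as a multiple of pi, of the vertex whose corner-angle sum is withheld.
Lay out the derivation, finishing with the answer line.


V = 4, E = 6, F = 4; chi = V - E + F = 2
Gauss-Bonnet: total defect = 2*pi*chi = 4*pi; visible defects sum to (23/8)*pi

Answer: defect(P1) = (9/8)*pi


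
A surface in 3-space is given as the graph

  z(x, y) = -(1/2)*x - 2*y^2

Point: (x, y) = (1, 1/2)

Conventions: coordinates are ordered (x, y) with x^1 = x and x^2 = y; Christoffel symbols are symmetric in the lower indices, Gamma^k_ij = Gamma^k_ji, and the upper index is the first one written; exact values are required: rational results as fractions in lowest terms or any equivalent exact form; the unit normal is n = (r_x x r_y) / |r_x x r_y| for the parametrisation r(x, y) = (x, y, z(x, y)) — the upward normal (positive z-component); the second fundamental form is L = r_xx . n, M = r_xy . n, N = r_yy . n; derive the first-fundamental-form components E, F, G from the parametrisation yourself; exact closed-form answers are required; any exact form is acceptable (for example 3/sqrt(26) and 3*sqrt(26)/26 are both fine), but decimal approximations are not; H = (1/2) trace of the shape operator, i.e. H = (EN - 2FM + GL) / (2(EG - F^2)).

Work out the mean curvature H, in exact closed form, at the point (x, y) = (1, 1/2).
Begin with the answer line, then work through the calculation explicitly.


Answer: H = -20*sqrt(21)/441

z_x = -1/2, z_y = -2, z_xx = 0, z_xy = 0, z_yy = -4
E = 5/4, F = 1, G = 5; answer radicand W^2 = 21/4
unnormalised second-form numerators: l = 0, m = 0, n = -4; L = l/sqrt(21/4), and similarly M = m/sqrt(W^2), N = n/sqrt(W^2)
H = (E*n - 2*F*m + G*l) / (2*(EG - F^2)*sqrt(W^2)); E*n - 2*F*m + G*l = -5, EG - F^2 = 21/4, so H = (-10/21)/sqrt(21/4)
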